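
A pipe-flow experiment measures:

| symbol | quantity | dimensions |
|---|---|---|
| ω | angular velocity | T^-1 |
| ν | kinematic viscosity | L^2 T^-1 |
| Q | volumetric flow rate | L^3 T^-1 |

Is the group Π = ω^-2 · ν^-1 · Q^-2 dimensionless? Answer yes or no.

Sum the exponent of each base dimension across the product:
  L: −2·[ω]_L − [ν]_L − 2·[Q]_L = −2·(0) − (2) − 2·(3) = -8
  T: −2·[ω]_T − [ν]_T − 2·[Q]_T = −2·(-1) − (-1) − 2·(-1) = 5
Net dimensions [L⁻⁸ T⁵] ≠ [1] — not dimensionless.

no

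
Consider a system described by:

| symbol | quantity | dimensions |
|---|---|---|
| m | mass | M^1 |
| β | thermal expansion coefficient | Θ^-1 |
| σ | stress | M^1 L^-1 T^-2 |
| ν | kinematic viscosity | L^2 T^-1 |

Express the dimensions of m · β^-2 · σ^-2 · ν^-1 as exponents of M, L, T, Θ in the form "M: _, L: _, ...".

M: -1, L: 0, T: 5, Θ: 2

Collect each base-dimension exponent across the product:
  M: (1) − 2·(0) − 2·(1) − (0) = -1
  L: (0) − 2·(0) − 2·(-1) − (2) = 0
  T: (0) − 2·(0) − 2·(-2) − (-1) = 5
  Θ: (0) − 2·(-1) − 2·(0) − (0) = 2
So the dimensions are [M⁻¹ T⁵ Θ²].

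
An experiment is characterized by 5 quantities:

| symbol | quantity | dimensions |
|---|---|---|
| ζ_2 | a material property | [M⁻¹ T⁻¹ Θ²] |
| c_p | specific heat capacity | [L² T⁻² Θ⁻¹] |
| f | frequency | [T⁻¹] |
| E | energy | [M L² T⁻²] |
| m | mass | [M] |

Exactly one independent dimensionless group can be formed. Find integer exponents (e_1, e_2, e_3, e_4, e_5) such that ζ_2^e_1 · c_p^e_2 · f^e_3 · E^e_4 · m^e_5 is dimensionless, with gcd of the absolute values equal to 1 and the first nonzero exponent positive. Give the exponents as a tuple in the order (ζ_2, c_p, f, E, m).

M: e_1·(-1) + e_2·(0) + e_3·(0) + e_4·(1) + e_5·(1) = 0
L: e_1·(0) + e_2·(2) + e_3·(0) + e_4·(2) + e_5·(0) = 0
T: e_1·(-1) + e_2·(-2) + e_3·(-1) + e_4·(-2) + e_5·(0) = 0
Θ: e_1·(2) + e_2·(-1) + e_3·(0) + e_4·(0) + e_5·(0) = 0
Solving this homogeneous linear system for the smallest-integer solution (first nonzero entry positive) gives (1, 2, -1, -2, 3).

(1, 2, -1, -2, 3)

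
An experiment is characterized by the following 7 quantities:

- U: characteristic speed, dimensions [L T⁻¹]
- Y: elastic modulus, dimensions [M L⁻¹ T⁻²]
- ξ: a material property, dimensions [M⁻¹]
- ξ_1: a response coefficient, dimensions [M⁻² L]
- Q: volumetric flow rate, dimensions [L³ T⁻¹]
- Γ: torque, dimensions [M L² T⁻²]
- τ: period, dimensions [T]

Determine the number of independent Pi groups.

4

There are 7 variables and 3 base dimensions (M, L, T).
The dimension matrix has rank 3.
Independent dimensionless groups: 7 − 3 = 4.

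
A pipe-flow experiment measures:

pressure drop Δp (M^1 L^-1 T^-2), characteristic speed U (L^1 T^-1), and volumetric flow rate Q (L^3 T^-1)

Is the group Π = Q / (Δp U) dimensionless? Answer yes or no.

Sum the exponent of each base dimension across the product:
  M: −[Δp]_M − [U]_M + [Q]_M = −(1) − (0) + (0) = -1
  L: −[Δp]_L − [U]_L + [Q]_L = −(-1) − (1) + (3) = 3
  T: −[Δp]_T − [U]_T + [Q]_T = −(-2) − (-1) + (-1) = 2
Net dimensions [M⁻¹ L³ T²] ≠ [1] — not dimensionless.

no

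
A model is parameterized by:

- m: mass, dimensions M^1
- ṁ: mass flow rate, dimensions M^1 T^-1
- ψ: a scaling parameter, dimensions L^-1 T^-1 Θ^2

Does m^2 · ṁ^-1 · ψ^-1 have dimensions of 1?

Sum the exponent of each base dimension across the product:
  M: 2·[m]_M − [ṁ]_M − [ψ]_M = 2·(1) − (1) − (0) = 1
  L: 2·[m]_L − [ṁ]_L − [ψ]_L = 2·(0) − (0) − (-1) = 1
  T: 2·[m]_T − [ṁ]_T − [ψ]_T = 2·(0) − (-1) − (-1) = 2
  Θ: 2·[m]_Θ − [ṁ]_Θ − [ψ]_Θ = 2·(0) − (0) − (2) = -2
Net dimensions [M L T² Θ⁻²] ≠ [1] — not dimensionless.

no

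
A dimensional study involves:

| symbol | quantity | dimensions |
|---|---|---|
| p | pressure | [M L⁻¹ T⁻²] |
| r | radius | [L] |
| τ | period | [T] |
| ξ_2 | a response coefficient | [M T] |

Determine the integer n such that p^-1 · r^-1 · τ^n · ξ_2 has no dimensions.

-3

Balance the T exponent: (1)·n from τ, plus −(-2) − (0) + (1) = 3 from the rest, must sum to zero.
n + 3 = 0, so n = -3.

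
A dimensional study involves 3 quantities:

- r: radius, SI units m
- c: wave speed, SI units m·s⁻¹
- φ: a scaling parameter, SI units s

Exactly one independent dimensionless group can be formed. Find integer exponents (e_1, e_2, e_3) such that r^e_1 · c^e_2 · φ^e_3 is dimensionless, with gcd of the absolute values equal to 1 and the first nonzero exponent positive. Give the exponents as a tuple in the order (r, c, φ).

L: e_1·(1) + e_2·(1) + e_3·(0) = 0
T: e_1·(0) + e_2·(-1) + e_3·(1) = 0
Solving this homogeneous linear system for the smallest-integer solution (first nonzero entry positive) gives (1, -1, -1).

(1, -1, -1)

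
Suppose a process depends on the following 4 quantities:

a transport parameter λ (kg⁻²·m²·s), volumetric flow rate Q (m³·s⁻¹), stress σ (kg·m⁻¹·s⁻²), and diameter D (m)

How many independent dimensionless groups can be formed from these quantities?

1

There are 4 variables and 3 base dimensions (M, L, T).
The dimension matrix has rank 3.
Independent dimensionless groups: 4 − 3 = 1.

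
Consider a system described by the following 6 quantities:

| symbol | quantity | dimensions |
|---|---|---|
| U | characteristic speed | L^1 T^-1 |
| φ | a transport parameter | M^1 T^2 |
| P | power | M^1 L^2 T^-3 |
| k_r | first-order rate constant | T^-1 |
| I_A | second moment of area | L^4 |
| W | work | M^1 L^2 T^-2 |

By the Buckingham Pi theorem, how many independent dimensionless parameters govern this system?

There are 6 variables and 3 base dimensions (M, L, T).
The dimension matrix has rank 3.
Independent dimensionless groups: 6 − 3 = 3.

3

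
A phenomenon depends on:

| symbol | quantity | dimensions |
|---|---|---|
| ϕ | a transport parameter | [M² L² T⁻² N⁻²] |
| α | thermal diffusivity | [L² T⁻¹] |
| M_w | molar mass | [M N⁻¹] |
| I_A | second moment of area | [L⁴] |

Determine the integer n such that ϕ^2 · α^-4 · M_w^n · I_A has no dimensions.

Balance the M exponent: (1)·n from M_w, plus 2·(2) − 4·(0) + (0) = 4 from the rest, must sum to zero.
n + 4 = 0, so n = -4.

-4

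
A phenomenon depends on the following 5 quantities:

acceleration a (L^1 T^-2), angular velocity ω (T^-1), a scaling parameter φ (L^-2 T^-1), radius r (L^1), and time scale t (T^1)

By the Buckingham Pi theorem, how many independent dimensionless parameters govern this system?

There are 5 variables and 2 base dimensions (L, T).
The dimension matrix has rank 2.
Independent dimensionless groups: 5 − 2 = 3.

3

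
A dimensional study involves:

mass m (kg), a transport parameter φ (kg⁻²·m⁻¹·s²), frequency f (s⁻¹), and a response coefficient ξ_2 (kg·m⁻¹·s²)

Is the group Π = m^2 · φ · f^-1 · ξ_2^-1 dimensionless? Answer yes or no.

no

Sum the exponent of each base dimension across the product:
  M: 2·[m]_M + [φ]_M − [f]_M − [ξ_2]_M = 2·(1) + (-2) − (0) − (1) = -1
  L: 2·[m]_L + [φ]_L − [f]_L − [ξ_2]_L = 2·(0) + (-1) − (0) − (-1) = 0
  T: 2·[m]_T + [φ]_T − [f]_T − [ξ_2]_T = 2·(0) + (2) − (-1) − (2) = 1
Net dimensions [M⁻¹ T] ≠ [1] — not dimensionless.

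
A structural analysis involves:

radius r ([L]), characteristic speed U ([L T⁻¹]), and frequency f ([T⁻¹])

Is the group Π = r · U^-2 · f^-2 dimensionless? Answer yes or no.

Sum the exponent of each base dimension across the product:
  L: [r]_L − 2·[U]_L − 2·[f]_L = (1) − 2·(1) − 2·(0) = -1
  T: [r]_T − 2·[U]_T − 2·[f]_T = (0) − 2·(-1) − 2·(-1) = 4
Net dimensions [L⁻¹ T⁴] ≠ [1] — not dimensionless.

no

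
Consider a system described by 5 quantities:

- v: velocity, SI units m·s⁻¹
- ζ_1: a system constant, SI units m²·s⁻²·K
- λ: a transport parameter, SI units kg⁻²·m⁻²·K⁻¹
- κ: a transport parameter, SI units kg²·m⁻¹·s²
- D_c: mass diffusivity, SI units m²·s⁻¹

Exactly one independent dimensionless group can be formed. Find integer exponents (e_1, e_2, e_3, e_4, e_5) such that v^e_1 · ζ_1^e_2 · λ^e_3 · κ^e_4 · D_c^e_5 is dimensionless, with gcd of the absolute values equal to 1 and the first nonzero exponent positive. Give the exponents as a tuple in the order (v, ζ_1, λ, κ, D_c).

M: e_1·(0) + e_2·(0) + e_3·(-2) + e_4·(2) + e_5·(0) = 0
L: e_1·(1) + e_2·(2) + e_3·(-2) + e_4·(-1) + e_5·(2) = 0
T: e_1·(-1) + e_2·(-2) + e_3·(0) + e_4·(2) + e_5·(-1) = 0
Θ: e_1·(0) + e_2·(1) + e_3·(-1) + e_4·(0) + e_5·(0) = 0
Solving this homogeneous linear system for the smallest-integer solution (first nonzero entry positive) gives (1, -1, -1, -1, -1).

(1, -1, -1, -1, -1)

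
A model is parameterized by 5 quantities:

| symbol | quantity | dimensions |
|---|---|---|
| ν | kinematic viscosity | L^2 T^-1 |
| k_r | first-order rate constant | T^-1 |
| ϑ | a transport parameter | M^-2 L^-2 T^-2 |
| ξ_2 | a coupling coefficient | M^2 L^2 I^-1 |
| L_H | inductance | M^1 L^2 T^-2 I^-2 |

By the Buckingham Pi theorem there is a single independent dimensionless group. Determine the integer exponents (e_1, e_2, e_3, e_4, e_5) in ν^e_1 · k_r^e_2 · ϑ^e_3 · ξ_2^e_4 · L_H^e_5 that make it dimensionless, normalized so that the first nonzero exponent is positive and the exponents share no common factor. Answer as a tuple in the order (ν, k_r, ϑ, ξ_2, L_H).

(1, -3, 3, 4, -2)

M: e_1·(0) + e_2·(0) + e_3·(-2) + e_4·(2) + e_5·(1) = 0
L: e_1·(2) + e_2·(0) + e_3·(-2) + e_4·(2) + e_5·(2) = 0
T: e_1·(-1) + e_2·(-1) + e_3·(-2) + e_4·(0) + e_5·(-2) = 0
I: e_1·(0) + e_2·(0) + e_3·(0) + e_4·(-1) + e_5·(-2) = 0
Solving this homogeneous linear system for the smallest-integer solution (first nonzero entry positive) gives (1, -3, 3, 4, -2).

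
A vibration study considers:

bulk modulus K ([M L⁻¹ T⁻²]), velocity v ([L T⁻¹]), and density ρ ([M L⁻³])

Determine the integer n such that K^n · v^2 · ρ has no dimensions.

-1

Balance the M exponent: (1)·n from K, plus 2·(0) + (1) = 1 from the rest, must sum to zero.
n + 1 = 0, so n = -1.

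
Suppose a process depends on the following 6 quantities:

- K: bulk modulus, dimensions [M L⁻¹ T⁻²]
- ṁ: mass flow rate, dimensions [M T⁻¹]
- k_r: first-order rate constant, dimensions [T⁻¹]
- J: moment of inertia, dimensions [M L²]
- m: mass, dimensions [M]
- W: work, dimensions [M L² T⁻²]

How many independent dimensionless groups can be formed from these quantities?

3

There are 6 variables and 3 base dimensions (M, L, T).
The dimension matrix has rank 3.
Independent dimensionless groups: 6 − 3 = 3.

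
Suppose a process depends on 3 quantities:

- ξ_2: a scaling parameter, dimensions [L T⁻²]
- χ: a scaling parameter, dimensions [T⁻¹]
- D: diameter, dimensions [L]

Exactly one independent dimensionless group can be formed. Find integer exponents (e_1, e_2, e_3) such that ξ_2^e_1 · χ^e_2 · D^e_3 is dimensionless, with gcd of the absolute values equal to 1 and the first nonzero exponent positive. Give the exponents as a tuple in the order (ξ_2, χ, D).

(1, -2, -1)

L: e_1·(1) + e_2·(0) + e_3·(1) = 0
T: e_1·(-2) + e_2·(-1) + e_3·(0) = 0
Solving this homogeneous linear system for the smallest-integer solution (first nonzero entry positive) gives (1, -2, -1).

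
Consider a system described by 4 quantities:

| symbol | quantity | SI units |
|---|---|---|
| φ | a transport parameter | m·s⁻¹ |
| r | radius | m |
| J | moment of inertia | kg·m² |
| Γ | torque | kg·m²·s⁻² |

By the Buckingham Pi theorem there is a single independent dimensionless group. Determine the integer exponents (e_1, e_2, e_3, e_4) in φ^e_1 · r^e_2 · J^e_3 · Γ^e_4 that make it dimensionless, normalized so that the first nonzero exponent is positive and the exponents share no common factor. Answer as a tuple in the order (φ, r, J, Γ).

(2, -2, 1, -1)

M: e_1·(0) + e_2·(0) + e_3·(1) + e_4·(1) = 0
L: e_1·(1) + e_2·(1) + e_3·(2) + e_4·(2) = 0
T: e_1·(-1) + e_2·(0) + e_3·(0) + e_4·(-2) = 0
Solving this homogeneous linear system for the smallest-integer solution (first nonzero entry positive) gives (2, -2, 1, -1).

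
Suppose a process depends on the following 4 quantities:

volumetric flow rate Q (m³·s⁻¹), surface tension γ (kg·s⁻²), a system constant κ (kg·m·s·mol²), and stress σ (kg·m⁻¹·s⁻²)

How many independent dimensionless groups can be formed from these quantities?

There are 4 variables and 4 base dimensions (M, L, T, N).
The dimension matrix has rank 4.
Independent dimensionless groups: 4 − 4 = 0.

0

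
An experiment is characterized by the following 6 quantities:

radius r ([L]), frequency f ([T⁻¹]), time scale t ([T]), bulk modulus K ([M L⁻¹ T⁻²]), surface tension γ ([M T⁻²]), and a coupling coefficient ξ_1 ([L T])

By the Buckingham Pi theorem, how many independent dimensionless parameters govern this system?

3

There are 6 variables and 3 base dimensions (M, L, T).
The dimension matrix has rank 3.
Independent dimensionless groups: 6 − 3 = 3.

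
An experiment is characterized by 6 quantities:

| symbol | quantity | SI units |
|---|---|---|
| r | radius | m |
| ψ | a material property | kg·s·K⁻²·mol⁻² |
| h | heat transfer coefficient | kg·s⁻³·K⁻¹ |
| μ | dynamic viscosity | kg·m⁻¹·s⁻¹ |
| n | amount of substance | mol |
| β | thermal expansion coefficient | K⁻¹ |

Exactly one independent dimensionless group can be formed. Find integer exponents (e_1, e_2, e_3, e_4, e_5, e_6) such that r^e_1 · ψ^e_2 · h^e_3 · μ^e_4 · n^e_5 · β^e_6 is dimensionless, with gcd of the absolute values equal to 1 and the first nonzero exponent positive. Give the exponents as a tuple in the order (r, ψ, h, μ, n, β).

(2, -1, -1, 2, -2, 3)

M: e_1·(0) + e_2·(1) + e_3·(1) + e_4·(1) + e_5·(0) + e_6·(0) = 0
L: e_1·(1) + e_2·(0) + e_3·(0) + e_4·(-1) + e_5·(0) + e_6·(0) = 0
T: e_1·(0) + e_2·(1) + e_3·(-3) + e_4·(-1) + e_5·(0) + e_6·(0) = 0
Θ: e_1·(0) + e_2·(-2) + e_3·(-1) + e_4·(0) + e_5·(0) + e_6·(-1) = 0
N: e_1·(0) + e_2·(-2) + e_3·(0) + e_4·(0) + e_5·(1) + e_6·(0) = 0
Solving this homogeneous linear system for the smallest-integer solution (first nonzero entry positive) gives (2, -1, -1, 2, -2, 3).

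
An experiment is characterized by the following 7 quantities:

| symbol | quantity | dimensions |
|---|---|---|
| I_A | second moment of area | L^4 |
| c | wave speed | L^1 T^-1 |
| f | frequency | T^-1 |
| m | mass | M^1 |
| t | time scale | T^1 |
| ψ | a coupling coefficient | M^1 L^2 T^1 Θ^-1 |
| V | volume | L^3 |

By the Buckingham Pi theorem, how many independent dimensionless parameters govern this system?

There are 7 variables and 4 base dimensions (M, L, T, Θ).
The dimension matrix has rank 4.
Independent dimensionless groups: 7 − 4 = 3.

3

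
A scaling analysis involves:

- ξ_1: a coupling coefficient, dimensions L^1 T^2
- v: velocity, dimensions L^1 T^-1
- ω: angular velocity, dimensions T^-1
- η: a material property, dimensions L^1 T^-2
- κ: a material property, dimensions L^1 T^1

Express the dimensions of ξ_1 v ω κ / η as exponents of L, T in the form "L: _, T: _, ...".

L: 2, T: 3

Collect each base-dimension exponent across the product:
  L: (1) + (1) + (0) − (1) + (1) = 2
  T: (2) + (-1) + (-1) − (-2) + (1) = 3
So the dimensions are [L² T³].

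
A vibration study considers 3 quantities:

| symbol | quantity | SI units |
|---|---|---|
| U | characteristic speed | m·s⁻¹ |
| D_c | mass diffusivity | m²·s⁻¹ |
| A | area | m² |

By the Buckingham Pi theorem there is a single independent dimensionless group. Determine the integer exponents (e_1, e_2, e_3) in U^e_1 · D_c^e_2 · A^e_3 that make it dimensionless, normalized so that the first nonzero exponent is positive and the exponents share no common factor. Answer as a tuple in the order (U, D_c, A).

L: e_1·(1) + e_2·(2) + e_3·(2) = 0
T: e_1·(-1) + e_2·(-1) + e_3·(0) = 0
Solving this homogeneous linear system for the smallest-integer solution (first nonzero entry positive) gives (2, -2, 1).

(2, -2, 1)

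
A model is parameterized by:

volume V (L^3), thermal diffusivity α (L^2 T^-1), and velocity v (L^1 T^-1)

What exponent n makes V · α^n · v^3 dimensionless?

Balance the L exponent: (2)·n from α, plus (3) + 3·(1) = 6 from the rest, must sum to zero.
2n + 6 = 0, so n = -3.

-3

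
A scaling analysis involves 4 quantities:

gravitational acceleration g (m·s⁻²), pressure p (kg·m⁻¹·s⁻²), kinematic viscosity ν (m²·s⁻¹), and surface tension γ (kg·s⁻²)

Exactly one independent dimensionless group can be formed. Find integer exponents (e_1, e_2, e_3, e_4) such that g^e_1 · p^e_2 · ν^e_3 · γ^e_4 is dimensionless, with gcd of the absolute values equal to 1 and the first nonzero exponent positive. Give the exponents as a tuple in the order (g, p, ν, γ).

M: e_1·(0) + e_2·(1) + e_3·(0) + e_4·(1) = 0
L: e_1·(1) + e_2·(-1) + e_3·(2) + e_4·(0) = 0
T: e_1·(-2) + e_2·(-2) + e_3·(-1) + e_4·(-2) = 0
Solving this homogeneous linear system for the smallest-integer solution (first nonzero entry positive) gives (1, -3, -2, 3).

(1, -3, -2, 3)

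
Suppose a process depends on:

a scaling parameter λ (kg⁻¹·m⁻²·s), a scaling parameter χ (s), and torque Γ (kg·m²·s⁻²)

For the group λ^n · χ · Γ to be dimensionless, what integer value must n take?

1

Balance the M exponent: (-1)·n from λ, plus (0) + (1) = 1 from the rest, must sum to zero.
−n + 1 = 0, so n = 1.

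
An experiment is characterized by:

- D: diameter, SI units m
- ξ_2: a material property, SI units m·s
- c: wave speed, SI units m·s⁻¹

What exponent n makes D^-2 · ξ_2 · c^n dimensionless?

1

Balance the L exponent: (1)·n from c, plus −2·(1) + (1) = -1 from the rest, must sum to zero.
n − 1 = 0, so n = 1.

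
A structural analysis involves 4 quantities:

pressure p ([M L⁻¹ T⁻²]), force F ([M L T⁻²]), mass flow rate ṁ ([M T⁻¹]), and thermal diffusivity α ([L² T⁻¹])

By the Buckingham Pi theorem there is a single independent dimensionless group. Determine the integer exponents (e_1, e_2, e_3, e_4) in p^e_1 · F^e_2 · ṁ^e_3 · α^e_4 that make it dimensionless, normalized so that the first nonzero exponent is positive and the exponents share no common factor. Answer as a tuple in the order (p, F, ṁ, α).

M: e_1·(1) + e_2·(1) + e_3·(1) + e_4·(0) = 0
L: e_1·(-1) + e_2·(1) + e_3·(0) + e_4·(2) = 0
T: e_1·(-2) + e_2·(-2) + e_3·(-1) + e_4·(-1) = 0
Solving this homogeneous linear system for the smallest-integer solution (first nonzero entry positive) gives (1, -3, 2, 2).

(1, -3, 2, 2)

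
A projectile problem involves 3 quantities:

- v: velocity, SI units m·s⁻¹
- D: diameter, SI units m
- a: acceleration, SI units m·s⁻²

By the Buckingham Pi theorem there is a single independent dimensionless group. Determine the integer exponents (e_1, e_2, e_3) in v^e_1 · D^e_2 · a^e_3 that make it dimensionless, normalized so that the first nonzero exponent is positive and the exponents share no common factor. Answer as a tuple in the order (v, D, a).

(2, -1, -1)

L: e_1·(1) + e_2·(1) + e_3·(1) = 0
T: e_1·(-1) + e_2·(0) + e_3·(-2) = 0
Solving this homogeneous linear system for the smallest-integer solution (first nonzero entry positive) gives (2, -1, -1).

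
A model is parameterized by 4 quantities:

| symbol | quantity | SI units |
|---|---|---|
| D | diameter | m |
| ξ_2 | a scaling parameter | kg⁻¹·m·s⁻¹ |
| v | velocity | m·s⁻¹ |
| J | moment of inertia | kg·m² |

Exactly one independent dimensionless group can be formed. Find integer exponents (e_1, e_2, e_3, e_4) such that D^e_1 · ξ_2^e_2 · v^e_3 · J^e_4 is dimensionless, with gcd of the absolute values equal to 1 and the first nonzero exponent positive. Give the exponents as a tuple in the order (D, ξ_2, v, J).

M: e_1·(0) + e_2·(-1) + e_3·(0) + e_4·(1) = 0
L: e_1·(1) + e_2·(1) + e_3·(1) + e_4·(2) = 0
T: e_1·(0) + e_2·(-1) + e_3·(-1) + e_4·(0) = 0
Solving this homogeneous linear system for the smallest-integer solution (first nonzero entry positive) gives (2, -1, 1, -1).

(2, -1, 1, -1)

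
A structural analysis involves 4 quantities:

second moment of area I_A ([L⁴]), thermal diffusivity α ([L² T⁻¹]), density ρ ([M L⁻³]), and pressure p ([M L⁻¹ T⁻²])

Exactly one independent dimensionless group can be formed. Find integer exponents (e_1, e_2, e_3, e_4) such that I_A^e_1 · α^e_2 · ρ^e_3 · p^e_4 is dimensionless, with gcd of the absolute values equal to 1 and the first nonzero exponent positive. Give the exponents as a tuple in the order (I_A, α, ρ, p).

M: e_1·(0) + e_2·(0) + e_3·(1) + e_4·(1) = 0
L: e_1·(4) + e_2·(2) + e_3·(-3) + e_4·(-1) = 0
T: e_1·(0) + e_2·(-1) + e_3·(0) + e_4·(-2) = 0
Solving this homogeneous linear system for the smallest-integer solution (first nonzero entry positive) gives (1, -4, -2, 2).

(1, -4, -2, 2)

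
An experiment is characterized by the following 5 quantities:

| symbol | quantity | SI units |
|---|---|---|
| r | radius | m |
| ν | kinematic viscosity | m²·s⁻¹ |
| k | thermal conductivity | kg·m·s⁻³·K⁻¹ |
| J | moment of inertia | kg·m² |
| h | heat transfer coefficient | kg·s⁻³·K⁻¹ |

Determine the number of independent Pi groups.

1

There are 5 variables and 4 base dimensions (M, L, T, Θ).
The dimension matrix has rank 4.
Independent dimensionless groups: 5 − 4 = 1.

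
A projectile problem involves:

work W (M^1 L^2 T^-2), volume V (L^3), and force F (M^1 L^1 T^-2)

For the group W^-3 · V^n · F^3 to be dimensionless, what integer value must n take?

Balance the L exponent: (3)·n from V, plus −3·(2) + 3·(1) = -3 from the rest, must sum to zero.
3n − 3 = 0, so n = 1.

1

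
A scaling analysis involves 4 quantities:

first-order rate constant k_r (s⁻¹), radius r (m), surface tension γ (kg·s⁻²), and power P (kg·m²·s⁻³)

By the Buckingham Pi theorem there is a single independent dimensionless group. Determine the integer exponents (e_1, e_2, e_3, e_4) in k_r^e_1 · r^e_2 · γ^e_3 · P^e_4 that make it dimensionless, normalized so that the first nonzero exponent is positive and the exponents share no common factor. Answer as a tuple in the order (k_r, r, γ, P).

(1, 2, 1, -1)

M: e_1·(0) + e_2·(0) + e_3·(1) + e_4·(1) = 0
L: e_1·(0) + e_2·(1) + e_3·(0) + e_4·(2) = 0
T: e_1·(-1) + e_2·(0) + e_3·(-2) + e_4·(-3) = 0
Solving this homogeneous linear system for the smallest-integer solution (first nonzero entry positive) gives (1, 2, 1, -1).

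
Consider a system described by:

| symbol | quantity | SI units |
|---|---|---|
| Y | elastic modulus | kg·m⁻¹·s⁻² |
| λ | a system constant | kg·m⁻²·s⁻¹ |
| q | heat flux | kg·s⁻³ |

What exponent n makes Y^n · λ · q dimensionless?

Balance the M exponent: (1)·n from Y, plus (1) + (1) = 2 from the rest, must sum to zero.
n + 2 = 0, so n = -2.

-2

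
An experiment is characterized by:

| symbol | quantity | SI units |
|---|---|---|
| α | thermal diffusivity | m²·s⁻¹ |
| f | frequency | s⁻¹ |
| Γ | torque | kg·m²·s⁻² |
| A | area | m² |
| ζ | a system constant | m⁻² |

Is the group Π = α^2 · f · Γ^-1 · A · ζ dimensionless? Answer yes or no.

Sum the exponent of each base dimension across the product:
  M: 2·[α]_M + [f]_M − [Γ]_M + [A]_M + [ζ]_M = 2·(0) + (0) − (1) + (0) + (0) = -1
  L: 2·[α]_L + [f]_L − [Γ]_L + [A]_L + [ζ]_L = 2·(2) + (0) − (2) + (2) + (-2) = 2
  T: 2·[α]_T + [f]_T − [Γ]_T + [A]_T + [ζ]_T = 2·(-1) + (-1) − (-2) + (0) + (0) = -1
Net dimensions [M⁻¹ L² T⁻¹] ≠ [1] — not dimensionless.

no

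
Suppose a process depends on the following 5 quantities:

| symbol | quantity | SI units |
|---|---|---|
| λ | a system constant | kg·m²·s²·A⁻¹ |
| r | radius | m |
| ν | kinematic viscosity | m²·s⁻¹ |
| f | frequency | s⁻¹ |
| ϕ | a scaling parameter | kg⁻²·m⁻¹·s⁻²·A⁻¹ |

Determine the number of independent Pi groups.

1

There are 5 variables and 4 base dimensions (M, L, T, I).
The dimension matrix has rank 4.
Independent dimensionless groups: 5 − 4 = 1.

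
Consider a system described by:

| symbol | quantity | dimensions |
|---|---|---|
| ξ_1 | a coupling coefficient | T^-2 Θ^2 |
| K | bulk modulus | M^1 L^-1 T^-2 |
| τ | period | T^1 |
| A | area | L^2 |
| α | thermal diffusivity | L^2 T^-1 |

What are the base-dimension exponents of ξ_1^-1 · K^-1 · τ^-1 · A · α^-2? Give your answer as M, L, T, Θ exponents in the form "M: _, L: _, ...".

M: -1, L: -1, T: 5, Θ: -2

Collect each base-dimension exponent across the product:
  M: −(0) − (1) − (0) + (0) − 2·(0) = -1
  L: −(0) − (-1) − (0) + (2) − 2·(2) = -1
  T: −(-2) − (-2) − (1) + (0) − 2·(-1) = 5
  Θ: −(2) − (0) − (0) + (0) − 2·(0) = -2
So the dimensions are [M⁻¹ L⁻¹ T⁵ Θ⁻²].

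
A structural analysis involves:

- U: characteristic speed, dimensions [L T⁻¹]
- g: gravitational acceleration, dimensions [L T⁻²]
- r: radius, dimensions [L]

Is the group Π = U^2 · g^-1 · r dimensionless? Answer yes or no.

no

Sum the exponent of each base dimension across the product:
  L: 2·[U]_L − [g]_L + [r]_L = 2·(1) − (1) + (1) = 2
  T: 2·[U]_T − [g]_T + [r]_T = 2·(-1) − (-2) + (0) = 0
Net dimensions [L²] ≠ [1] — not dimensionless.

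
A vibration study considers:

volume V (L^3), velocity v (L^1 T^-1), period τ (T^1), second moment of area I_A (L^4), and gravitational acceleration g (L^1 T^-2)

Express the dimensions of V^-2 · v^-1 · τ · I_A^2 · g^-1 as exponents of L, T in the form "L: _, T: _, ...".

L: 0, T: 4

Collect each base-dimension exponent across the product:
  L: −2·(3) − (1) + (0) + 2·(4) − (1) = 0
  T: −2·(0) − (-1) + (1) + 2·(0) − (-2) = 4
So the dimensions are [T⁴].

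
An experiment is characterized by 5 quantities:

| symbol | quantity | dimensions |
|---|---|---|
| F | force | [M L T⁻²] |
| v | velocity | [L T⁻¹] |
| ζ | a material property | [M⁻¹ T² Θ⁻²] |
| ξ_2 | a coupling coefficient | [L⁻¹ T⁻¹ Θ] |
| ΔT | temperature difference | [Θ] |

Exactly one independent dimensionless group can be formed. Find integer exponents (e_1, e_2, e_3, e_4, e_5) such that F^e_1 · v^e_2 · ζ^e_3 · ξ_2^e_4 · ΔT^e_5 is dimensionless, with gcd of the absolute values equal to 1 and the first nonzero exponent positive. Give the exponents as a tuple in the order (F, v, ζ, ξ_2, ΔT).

(2, -1, 2, 1, 3)

M: e_1·(1) + e_2·(0) + e_3·(-1) + e_4·(0) + e_5·(0) = 0
L: e_1·(1) + e_2·(1) + e_3·(0) + e_4·(-1) + e_5·(0) = 0
T: e_1·(-2) + e_2·(-1) + e_3·(2) + e_4·(-1) + e_5·(0) = 0
Θ: e_1·(0) + e_2·(0) + e_3·(-2) + e_4·(1) + e_5·(1) = 0
Solving this homogeneous linear system for the smallest-integer solution (first nonzero entry positive) gives (2, -1, 2, 1, 3).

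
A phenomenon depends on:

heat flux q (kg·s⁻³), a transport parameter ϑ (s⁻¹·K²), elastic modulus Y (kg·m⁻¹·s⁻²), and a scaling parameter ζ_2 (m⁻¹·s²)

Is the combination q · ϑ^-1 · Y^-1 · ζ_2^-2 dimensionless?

Sum the exponent of each base dimension across the product:
  M: [q]_M − [ϑ]_M − [Y]_M − 2·[ζ_2]_M = (1) − (0) − (1) − 2·(0) = 0
  L: [q]_L − [ϑ]_L − [Y]_L − 2·[ζ_2]_L = (0) − (0) − (-1) − 2·(-1) = 3
  T: [q]_T − [ϑ]_T − [Y]_T − 2·[ζ_2]_T = (-3) − (-1) − (-2) − 2·(2) = -4
  Θ: [q]_Θ − [ϑ]_Θ − [Y]_Θ − 2·[ζ_2]_Θ = (0) − (2) − (0) − 2·(0) = -2
Net dimensions [L³ T⁻⁴ Θ⁻²] ≠ [1] — not dimensionless.

no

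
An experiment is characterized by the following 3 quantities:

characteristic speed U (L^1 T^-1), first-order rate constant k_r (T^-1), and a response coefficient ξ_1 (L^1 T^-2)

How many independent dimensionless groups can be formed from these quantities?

There are 3 variables and 2 base dimensions (L, T).
The dimension matrix has rank 2.
Independent dimensionless groups: 3 − 2 = 1.

1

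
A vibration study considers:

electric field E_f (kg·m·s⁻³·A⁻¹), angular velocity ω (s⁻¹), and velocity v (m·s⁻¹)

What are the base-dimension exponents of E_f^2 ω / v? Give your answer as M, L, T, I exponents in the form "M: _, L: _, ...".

M: 2, L: 1, T: -6, I: -2

Collect each base-dimension exponent across the product:
  M: 2·(1) + (0) − (0) = 2
  L: 2·(1) + (0) − (1) = 1
  T: 2·(-3) + (-1) − (-1) = -6
  I: 2·(-1) + (0) − (0) = -2
So the dimensions are [M² L T⁻⁶ I⁻²].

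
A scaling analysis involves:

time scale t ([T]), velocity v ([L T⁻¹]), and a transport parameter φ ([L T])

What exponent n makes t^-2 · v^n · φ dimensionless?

-1

Balance the L exponent: (1)·n from v, plus −2·(0) + (1) = 1 from the rest, must sum to zero.
n + 1 = 0, so n = -1.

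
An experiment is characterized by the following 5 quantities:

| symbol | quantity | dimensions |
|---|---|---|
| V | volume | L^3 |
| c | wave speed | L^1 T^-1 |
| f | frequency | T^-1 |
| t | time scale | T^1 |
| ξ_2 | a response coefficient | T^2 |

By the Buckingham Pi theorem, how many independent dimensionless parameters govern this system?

3

There are 5 variables and 2 base dimensions (L, T).
The dimension matrix has rank 2.
Independent dimensionless groups: 5 − 2 = 3.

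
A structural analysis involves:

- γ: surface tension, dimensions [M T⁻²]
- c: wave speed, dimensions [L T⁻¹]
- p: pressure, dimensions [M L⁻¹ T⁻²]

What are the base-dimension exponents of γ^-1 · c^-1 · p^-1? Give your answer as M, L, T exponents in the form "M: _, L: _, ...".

M: -2, L: 0, T: 5

Collect each base-dimension exponent across the product:
  M: −(1) − (0) − (1) = -2
  L: −(0) − (1) − (-1) = 0
  T: −(-2) − (-1) − (-2) = 5
So the dimensions are [M⁻² T⁵].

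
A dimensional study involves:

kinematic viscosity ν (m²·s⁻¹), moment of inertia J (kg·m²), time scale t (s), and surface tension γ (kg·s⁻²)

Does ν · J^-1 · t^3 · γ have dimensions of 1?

Sum the exponent of each base dimension across the product:
  M: [ν]_M − [J]_M + 3·[t]_M + [γ]_M = (0) − (1) + 3·(0) + (1) = 0
  L: [ν]_L − [J]_L + 3·[t]_L + [γ]_L = (2) − (2) + 3·(0) + (0) = 0
  T: [ν]_T − [J]_T + 3·[t]_T + [γ]_T = (-1) − (0) + 3·(1) + (-2) = 0
All base exponents vanish — dimensionless.

yes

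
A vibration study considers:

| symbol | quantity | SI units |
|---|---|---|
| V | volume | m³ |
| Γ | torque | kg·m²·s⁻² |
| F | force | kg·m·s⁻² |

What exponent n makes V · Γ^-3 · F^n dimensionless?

3

Balance the M exponent: (1)·n from F, plus (0) − 3·(1) = -3 from the rest, must sum to zero.
n − 3 = 0, so n = 3.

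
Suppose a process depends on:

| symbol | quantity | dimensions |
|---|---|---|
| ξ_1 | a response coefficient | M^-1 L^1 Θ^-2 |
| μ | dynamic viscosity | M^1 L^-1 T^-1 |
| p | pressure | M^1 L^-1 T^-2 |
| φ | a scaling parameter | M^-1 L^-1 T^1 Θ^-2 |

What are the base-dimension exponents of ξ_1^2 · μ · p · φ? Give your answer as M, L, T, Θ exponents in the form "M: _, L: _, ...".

M: -1, L: -1, T: -2, Θ: -6

Collect each base-dimension exponent across the product:
  M: 2·(-1) + (1) + (1) + (-1) = -1
  L: 2·(1) + (-1) + (-1) + (-1) = -1
  T: 2·(0) + (-1) + (-2) + (1) = -2
  Θ: 2·(-2) + (0) + (0) + (-2) = -6
So the dimensions are [M⁻¹ L⁻¹ T⁻² Θ⁻⁶].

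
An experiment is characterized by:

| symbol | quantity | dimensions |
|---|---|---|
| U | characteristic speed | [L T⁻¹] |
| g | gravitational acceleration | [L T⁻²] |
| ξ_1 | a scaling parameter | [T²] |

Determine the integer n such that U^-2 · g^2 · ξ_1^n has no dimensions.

1

Balance the T exponent: (2)·n from ξ_1, plus −2·(-1) + 2·(-2) = -2 from the rest, must sum to zero.
2n − 2 = 0, so n = 1.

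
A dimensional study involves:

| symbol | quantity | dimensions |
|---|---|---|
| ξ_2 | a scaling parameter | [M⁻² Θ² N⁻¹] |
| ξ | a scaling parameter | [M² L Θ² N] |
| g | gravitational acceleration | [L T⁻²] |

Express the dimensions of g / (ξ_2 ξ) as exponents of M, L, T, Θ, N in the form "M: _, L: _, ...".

Collect each base-dimension exponent across the product:
  M: −(-2) − (2) + (0) = 0
  L: −(0) − (1) + (1) = 0
  T: −(0) − (0) + (-2) = -2
  Θ: −(2) − (2) + (0) = -4
  N: −(-1) − (1) + (0) = 0
So the dimensions are [T⁻² Θ⁻⁴].

M: 0, L: 0, T: -2, Θ: -4, N: 0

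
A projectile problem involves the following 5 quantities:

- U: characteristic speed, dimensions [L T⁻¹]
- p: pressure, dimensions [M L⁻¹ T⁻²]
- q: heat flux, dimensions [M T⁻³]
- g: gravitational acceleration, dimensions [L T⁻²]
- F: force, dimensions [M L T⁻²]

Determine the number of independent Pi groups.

2

There are 5 variables and 3 base dimensions (M, L, T).
The dimension matrix has rank 3.
Independent dimensionless groups: 5 − 3 = 2.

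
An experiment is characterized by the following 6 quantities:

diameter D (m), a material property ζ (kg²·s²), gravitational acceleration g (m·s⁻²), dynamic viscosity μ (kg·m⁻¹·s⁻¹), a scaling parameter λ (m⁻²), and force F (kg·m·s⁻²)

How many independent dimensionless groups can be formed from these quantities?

There are 6 variables and 3 base dimensions (M, L, T).
The dimension matrix has rank 3.
Independent dimensionless groups: 6 − 3 = 3.

3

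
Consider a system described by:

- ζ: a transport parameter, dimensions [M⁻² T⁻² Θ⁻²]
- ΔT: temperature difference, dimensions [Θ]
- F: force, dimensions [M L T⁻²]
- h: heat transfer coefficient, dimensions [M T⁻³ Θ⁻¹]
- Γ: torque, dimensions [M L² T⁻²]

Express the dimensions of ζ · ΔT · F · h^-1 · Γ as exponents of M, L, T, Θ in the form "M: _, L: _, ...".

M: -1, L: 3, T: -3, Θ: 0

Collect each base-dimension exponent across the product:
  M: (-2) + (0) + (1) − (1) + (1) = -1
  L: (0) + (0) + (1) − (0) + (2) = 3
  T: (-2) + (0) + (-2) − (-3) + (-2) = -3
  Θ: (-2) + (1) + (0) − (-1) + (0) = 0
So the dimensions are [M⁻¹ L³ T⁻³].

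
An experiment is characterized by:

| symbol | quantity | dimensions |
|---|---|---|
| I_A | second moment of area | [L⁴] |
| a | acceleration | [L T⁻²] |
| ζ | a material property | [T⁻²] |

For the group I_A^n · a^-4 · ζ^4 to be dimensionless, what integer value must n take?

1

Balance the L exponent: (4)·n from I_A, plus −4·(1) + 4·(0) = -4 from the rest, must sum to zero.
4n − 4 = 0, so n = 1.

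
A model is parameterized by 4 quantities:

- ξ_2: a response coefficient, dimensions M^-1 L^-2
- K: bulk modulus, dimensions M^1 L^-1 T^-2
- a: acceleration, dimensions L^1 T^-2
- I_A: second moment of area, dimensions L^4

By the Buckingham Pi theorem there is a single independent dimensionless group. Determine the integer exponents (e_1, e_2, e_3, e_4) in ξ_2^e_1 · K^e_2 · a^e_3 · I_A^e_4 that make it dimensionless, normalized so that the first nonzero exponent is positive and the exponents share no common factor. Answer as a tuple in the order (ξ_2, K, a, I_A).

M: e_1·(-1) + e_2·(1) + e_3·(0) + e_4·(0) = 0
L: e_1·(-2) + e_2·(-1) + e_3·(1) + e_4·(4) = 0
T: e_1·(0) + e_2·(-2) + e_3·(-2) + e_4·(0) = 0
Solving this homogeneous linear system for the smallest-integer solution (first nonzero entry positive) gives (1, 1, -1, 1).

(1, 1, -1, 1)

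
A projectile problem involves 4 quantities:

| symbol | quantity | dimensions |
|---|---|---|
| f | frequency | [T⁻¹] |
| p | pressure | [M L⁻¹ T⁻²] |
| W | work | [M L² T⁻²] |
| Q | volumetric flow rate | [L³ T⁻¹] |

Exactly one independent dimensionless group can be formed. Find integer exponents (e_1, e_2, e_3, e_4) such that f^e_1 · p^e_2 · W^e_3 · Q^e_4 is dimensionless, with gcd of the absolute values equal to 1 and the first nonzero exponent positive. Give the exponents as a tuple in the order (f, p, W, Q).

M: e_1·(0) + e_2·(1) + e_3·(1) + e_4·(0) = 0
L: e_1·(0) + e_2·(-1) + e_3·(2) + e_4·(3) = 0
T: e_1·(-1) + e_2·(-2) + e_3·(-2) + e_4·(-1) = 0
Solving this homogeneous linear system for the smallest-integer solution (first nonzero entry positive) gives (1, -1, 1, -1).

(1, -1, 1, -1)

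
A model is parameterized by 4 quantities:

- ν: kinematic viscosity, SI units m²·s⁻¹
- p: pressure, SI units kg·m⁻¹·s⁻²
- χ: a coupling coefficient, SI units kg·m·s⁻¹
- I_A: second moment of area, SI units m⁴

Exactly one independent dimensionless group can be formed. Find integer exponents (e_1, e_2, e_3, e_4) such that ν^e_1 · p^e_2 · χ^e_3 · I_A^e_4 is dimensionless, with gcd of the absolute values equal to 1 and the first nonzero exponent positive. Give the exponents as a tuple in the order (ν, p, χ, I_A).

(1, -1, 1, -1)

M: e_1·(0) + e_2·(1) + e_3·(1) + e_4·(0) = 0
L: e_1·(2) + e_2·(-1) + e_3·(1) + e_4·(4) = 0
T: e_1·(-1) + e_2·(-2) + e_3·(-1) + e_4·(0) = 0
Solving this homogeneous linear system for the smallest-integer solution (first nonzero entry positive) gives (1, -1, 1, -1).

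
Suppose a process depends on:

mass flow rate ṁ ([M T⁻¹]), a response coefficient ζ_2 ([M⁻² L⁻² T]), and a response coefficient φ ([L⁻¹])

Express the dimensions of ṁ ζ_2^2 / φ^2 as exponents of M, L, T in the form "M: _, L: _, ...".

Collect each base-dimension exponent across the product:
  M: (1) + 2·(-2) − 2·(0) = -3
  L: (0) + 2·(-2) − 2·(-1) = -2
  T: (-1) + 2·(1) − 2·(0) = 1
So the dimensions are [M⁻³ L⁻² T].

M: -3, L: -2, T: 1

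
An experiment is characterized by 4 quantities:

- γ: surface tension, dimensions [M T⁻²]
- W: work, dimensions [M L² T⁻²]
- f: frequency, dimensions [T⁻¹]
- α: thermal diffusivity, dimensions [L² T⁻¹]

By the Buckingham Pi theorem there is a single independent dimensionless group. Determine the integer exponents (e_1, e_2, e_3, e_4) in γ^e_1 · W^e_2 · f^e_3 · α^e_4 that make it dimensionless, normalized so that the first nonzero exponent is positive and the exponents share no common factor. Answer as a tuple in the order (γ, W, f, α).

(1, -1, -1, 1)

M: e_1·(1) + e_2·(1) + e_3·(0) + e_4·(0) = 0
L: e_1·(0) + e_2·(2) + e_3·(0) + e_4·(2) = 0
T: e_1·(-2) + e_2·(-2) + e_3·(-1) + e_4·(-1) = 0
Solving this homogeneous linear system for the smallest-integer solution (first nonzero entry positive) gives (1, -1, -1, 1).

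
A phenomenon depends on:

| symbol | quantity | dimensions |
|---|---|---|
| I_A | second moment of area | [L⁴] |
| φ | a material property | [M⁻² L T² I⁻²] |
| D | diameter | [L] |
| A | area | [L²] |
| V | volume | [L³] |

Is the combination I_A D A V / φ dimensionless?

Sum the exponent of each base dimension across the product:
  M: [I_A]_M − [φ]_M + [D]_M + [A]_M + [V]_M = (0) − (-2) + (0) + (0) + (0) = 2
  L: [I_A]_L − [φ]_L + [D]_L + [A]_L + [V]_L = (4) − (1) + (1) + (2) + (3) = 9
  T: [I_A]_T − [φ]_T + [D]_T + [A]_T + [V]_T = (0) − (2) + (0) + (0) + (0) = -2
  I: [I_A]_I − [φ]_I + [D]_I + [A]_I + [V]_I = (0) − (-2) + (0) + (0) + (0) = 2
Net dimensions [M² L⁹ T⁻² I²] ≠ [1] — not dimensionless.

no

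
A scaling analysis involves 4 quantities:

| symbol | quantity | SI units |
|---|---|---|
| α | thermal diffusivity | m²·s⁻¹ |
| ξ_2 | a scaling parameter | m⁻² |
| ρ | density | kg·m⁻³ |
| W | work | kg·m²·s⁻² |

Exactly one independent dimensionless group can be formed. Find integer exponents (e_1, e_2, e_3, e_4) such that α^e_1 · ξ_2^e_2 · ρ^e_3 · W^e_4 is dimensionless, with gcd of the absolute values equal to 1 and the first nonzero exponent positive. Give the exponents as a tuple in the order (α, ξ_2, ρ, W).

(4, -1, 2, -2)

M: e_1·(0) + e_2·(0) + e_3·(1) + e_4·(1) = 0
L: e_1·(2) + e_2·(-2) + e_3·(-3) + e_4·(2) = 0
T: e_1·(-1) + e_2·(0) + e_3·(0) + e_4·(-2) = 0
Solving this homogeneous linear system for the smallest-integer solution (first nonzero entry positive) gives (4, -1, 2, -2).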